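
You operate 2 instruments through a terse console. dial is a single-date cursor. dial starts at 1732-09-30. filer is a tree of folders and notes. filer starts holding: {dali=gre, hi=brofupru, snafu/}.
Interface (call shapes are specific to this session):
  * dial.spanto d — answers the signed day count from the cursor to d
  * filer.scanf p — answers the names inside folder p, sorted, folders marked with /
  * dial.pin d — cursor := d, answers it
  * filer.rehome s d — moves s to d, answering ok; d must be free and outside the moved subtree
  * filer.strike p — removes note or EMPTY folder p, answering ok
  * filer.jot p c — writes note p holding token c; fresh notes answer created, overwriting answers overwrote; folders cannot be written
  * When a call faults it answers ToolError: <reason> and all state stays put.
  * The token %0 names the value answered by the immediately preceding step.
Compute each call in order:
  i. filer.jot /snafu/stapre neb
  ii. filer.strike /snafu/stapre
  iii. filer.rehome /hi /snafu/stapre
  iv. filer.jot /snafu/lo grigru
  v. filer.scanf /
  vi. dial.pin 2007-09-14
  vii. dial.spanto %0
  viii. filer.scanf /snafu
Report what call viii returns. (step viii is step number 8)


Do: jot[p=/snafu/stapre; c=neb]
See: created
Do: strike[p=/snafu/stapre]
See: ok
Do: rehome[s=/hi; d=/snafu/stapre]
See: ok
Do: jot[p=/snafu/lo; c=grigru]
See: created
Do: scanf[p=/]
See: [dali, snafu/]
Do: pin[d=2007-09-14]
See: 2007-09-14
Do: spanto[d=%0]
See: 0
Do: scanf[p=/snafu]
See: [lo, stapre]

Answer: [lo, stapre]


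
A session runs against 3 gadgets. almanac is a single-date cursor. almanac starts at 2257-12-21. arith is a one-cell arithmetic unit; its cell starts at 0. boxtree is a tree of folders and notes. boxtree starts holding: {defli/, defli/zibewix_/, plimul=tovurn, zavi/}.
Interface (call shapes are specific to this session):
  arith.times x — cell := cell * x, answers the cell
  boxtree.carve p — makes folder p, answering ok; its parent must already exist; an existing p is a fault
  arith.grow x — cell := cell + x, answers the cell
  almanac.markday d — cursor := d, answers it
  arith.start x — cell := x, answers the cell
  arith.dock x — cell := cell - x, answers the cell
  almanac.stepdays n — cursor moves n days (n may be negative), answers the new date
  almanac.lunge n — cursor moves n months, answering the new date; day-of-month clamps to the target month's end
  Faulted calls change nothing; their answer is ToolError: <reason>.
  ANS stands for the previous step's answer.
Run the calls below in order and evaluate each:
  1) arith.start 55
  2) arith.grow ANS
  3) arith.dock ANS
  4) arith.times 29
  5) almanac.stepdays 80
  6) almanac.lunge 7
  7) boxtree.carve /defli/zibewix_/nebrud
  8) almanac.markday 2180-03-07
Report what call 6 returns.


Answer: 2258-10-11

Derivation:
Step: arith.start[x: 55]
Result: 55
Step: arith.grow[x: ANS]
Result: 110
Step: arith.dock[x: ANS]
Result: 0
Step: arith.times[x: 29]
Result: 0
Step: almanac.stepdays[n: 80]
Result: 2258-03-11
Step: almanac.lunge[n: 7]
Result: 2258-10-11
Step: boxtree.carve[p: /defli/zibewix_/nebrud]
Result: ok
Step: almanac.markday[d: 2180-03-07]
Result: 2180-03-07


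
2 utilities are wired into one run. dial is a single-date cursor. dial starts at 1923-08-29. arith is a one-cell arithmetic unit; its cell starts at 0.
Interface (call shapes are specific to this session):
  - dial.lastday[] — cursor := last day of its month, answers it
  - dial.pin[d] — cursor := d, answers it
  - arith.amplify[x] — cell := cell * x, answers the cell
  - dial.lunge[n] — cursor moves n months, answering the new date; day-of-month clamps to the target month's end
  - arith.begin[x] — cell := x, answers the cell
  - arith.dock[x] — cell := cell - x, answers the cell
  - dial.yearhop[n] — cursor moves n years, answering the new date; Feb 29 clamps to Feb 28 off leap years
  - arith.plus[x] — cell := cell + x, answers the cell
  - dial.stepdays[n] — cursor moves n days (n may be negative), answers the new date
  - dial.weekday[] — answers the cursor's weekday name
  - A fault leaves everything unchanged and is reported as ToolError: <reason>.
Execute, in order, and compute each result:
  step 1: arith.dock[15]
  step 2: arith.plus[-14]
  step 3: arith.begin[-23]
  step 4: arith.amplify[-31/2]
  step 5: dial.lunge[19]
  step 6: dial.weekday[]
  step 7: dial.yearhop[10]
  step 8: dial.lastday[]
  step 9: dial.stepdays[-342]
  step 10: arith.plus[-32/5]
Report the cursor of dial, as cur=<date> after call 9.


Answer: cur=1934-04-23

Derivation:
$ arith.dock x='15'
  -15
$ arith.plus x='-14'
  -29
$ arith.begin x='-23'
  -23
$ arith.amplify x='-31/2'
  713/2
$ dial.lunge n='19'
  1925-03-29
$ dial.weekday
  Sunday
$ dial.yearhop n='10'
  1935-03-29
$ dial.lastday
  1935-03-31
$ dial.stepdays n='-342'
  1934-04-23
$ arith.plus x='-32/5'
  3501/10


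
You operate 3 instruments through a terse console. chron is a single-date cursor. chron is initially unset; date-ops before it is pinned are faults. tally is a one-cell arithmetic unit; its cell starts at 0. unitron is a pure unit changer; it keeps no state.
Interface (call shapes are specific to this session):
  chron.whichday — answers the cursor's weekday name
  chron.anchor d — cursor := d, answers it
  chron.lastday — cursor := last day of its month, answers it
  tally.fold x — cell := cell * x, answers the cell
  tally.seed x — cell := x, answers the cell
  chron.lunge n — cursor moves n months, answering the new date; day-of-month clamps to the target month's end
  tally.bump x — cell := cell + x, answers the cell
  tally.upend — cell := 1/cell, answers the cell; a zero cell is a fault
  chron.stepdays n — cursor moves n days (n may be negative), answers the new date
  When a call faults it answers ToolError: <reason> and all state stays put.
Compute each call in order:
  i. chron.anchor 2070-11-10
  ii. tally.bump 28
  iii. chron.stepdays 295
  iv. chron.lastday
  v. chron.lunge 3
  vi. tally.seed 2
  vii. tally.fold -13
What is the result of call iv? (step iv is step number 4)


Invoking chron.anchor on 2070-11-10, giving 2070-11-10.
Invoking tally.bump on 28, — result: 28.
I invoke chron.stepdays on 295, yielding 2071-09-01.
I run chron.lastday, yielding 2071-09-30.
I call chron.lunge on 3, giving 2071-12-30.
Using tally.seed on 2, and see 2.
I run tally.fold on -13, and get -26.

Answer: 2071-09-30


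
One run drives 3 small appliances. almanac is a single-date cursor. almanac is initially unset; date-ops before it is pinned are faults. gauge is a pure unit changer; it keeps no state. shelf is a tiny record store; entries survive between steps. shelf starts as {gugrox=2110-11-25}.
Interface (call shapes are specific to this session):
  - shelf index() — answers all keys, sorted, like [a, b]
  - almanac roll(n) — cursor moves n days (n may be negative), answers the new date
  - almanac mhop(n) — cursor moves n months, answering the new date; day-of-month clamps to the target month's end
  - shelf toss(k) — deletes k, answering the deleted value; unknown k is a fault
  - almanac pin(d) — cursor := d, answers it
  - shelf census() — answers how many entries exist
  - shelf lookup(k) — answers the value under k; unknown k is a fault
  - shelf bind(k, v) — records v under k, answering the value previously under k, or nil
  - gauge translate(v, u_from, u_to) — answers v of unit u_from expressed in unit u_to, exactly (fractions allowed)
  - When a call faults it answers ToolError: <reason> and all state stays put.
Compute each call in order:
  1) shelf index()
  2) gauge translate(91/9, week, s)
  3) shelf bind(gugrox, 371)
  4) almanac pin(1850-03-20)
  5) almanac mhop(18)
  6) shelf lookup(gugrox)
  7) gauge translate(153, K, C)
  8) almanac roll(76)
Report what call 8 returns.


Answer: 1851-12-05

Derivation:
→ shelf index()
← [gugrox]
→ gauge translate(v: 91/9, u_from: week, u_to: s)
← 6115200
→ shelf bind(k: gugrox, v: 371)
← 2110-11-25
→ almanac pin(d: 1850-03-20)
← 1850-03-20
→ almanac mhop(n: 18)
← 1851-09-20
→ shelf lookup(k: gugrox)
← 371
→ gauge translate(v: 153, u_from: K, u_to: C)
← -2403/20
→ almanac roll(n: 76)
← 1851-12-05


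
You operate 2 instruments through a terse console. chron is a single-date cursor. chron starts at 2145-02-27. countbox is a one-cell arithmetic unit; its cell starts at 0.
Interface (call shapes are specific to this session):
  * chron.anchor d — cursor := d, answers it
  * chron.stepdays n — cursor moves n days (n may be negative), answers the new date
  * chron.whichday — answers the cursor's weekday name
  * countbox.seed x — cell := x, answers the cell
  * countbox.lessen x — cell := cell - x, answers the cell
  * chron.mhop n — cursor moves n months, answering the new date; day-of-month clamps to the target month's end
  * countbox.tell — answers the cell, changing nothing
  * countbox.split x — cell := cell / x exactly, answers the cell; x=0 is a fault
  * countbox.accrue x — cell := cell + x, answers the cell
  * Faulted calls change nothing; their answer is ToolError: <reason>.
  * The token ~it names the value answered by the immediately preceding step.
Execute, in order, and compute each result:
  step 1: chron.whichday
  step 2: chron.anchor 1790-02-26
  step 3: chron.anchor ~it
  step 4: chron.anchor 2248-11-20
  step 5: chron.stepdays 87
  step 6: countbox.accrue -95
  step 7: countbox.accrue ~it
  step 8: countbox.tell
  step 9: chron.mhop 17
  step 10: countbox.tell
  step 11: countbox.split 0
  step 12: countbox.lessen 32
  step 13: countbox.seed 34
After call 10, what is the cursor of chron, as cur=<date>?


Answer: cur=2250-07-15

Derivation:
Calling chron.whichday(), — result: Saturday.
Next I call chron.anchor with d: 1790-02-26, yielding 1790-02-26.
I call chron.anchor with d: ~it, and get 1790-02-26.
Invoking chron.anchor with d: 2248-11-20, — result: 2248-11-20.
Now I run chron.stepdays with n: 87, yielding 2249-02-15.
I call countbox.accrue with x: -95, — result: -95.
Then countbox.accrue with x: ~it, and observe -190.
Invoking countbox.tell, yielding -190.
Invoking chron.mhop with n: 17, — result: 2250-07-15.
Now I run countbox.tell, yielding -190.
I try countbox.split with x: 0, and observe ToolError: division by zero.
Invoking countbox.lessen with x: 32, yielding -222.
Now I run countbox.seed with x: 34, yielding 34.


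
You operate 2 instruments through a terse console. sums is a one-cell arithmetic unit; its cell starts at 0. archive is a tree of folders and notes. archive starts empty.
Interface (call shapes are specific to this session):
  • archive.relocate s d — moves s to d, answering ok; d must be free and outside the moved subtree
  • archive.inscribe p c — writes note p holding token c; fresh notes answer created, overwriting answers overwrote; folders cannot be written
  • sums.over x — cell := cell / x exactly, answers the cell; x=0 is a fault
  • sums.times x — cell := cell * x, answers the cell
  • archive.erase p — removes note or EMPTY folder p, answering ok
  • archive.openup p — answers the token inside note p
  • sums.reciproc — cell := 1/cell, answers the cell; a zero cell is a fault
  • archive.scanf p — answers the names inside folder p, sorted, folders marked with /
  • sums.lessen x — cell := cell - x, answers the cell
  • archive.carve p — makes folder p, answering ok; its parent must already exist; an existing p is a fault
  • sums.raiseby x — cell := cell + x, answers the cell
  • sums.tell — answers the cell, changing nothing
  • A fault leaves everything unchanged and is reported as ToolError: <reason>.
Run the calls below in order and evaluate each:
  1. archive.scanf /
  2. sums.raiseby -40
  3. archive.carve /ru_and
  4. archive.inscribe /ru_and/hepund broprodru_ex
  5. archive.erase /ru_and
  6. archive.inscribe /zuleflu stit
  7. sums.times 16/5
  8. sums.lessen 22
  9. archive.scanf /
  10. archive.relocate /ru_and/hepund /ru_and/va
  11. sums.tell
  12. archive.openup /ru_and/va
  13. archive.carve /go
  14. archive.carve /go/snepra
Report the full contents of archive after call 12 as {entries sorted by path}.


Answer: {ru_and/, ru_and/va=broprodru_ex, zuleflu=stit}

Derivation:
-- archive.scanf(p='/') : []
-- sums.raiseby(x='-40') : -40
-- archive.carve(p='/ru_and') : ok
-- archive.inscribe(p='/ru_and/hepund', c='broprodru_ex') : created
-- archive.erase(p='/ru_and') : ToolError: not empty
-- archive.inscribe(p='/zuleflu', c='stit') : created
-- sums.times(x='16/5') : -128
-- sums.lessen(x='22') : -150
-- archive.scanf(p='/') : [ru_and/, zuleflu]
-- archive.relocate(s='/ru_and/hepund', d='/ru_and/va') : ok
-- sums.tell() : -150
-- archive.openup(p='/ru_and/va') : broprodru_ex
-- archive.carve(p='/go') : ok
-- archive.carve(p='/go/snepra') : ok


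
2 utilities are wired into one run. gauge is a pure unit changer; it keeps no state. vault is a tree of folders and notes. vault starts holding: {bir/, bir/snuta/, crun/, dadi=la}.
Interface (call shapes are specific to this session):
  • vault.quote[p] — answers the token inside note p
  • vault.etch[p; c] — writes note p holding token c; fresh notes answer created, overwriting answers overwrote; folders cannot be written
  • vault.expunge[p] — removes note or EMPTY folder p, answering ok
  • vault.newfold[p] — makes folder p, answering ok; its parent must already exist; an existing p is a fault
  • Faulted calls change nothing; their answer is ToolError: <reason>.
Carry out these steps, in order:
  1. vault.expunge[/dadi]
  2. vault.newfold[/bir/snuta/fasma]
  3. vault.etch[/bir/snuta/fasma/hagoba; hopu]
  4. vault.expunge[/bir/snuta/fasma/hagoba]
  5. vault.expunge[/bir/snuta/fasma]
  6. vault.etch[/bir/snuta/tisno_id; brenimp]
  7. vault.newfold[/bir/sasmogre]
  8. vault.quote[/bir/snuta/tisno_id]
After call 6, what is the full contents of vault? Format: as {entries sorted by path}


// expunge(/dadi) : ok
// newfold(/bir/snuta/fasma) : ok
// etch(/bir/snuta/fasma/hagoba, hopu) : created
// expunge(/bir/snuta/fasma/hagoba) : ok
// expunge(/bir/snuta/fasma) : ok
// etch(/bir/snuta/tisno_id, brenimp) : created
// newfold(/bir/sasmogre) : ok
// quote(/bir/snuta/tisno_id) : brenimp

Answer: {bir/, bir/snuta/, bir/snuta/tisno_id=brenimp, crun/}


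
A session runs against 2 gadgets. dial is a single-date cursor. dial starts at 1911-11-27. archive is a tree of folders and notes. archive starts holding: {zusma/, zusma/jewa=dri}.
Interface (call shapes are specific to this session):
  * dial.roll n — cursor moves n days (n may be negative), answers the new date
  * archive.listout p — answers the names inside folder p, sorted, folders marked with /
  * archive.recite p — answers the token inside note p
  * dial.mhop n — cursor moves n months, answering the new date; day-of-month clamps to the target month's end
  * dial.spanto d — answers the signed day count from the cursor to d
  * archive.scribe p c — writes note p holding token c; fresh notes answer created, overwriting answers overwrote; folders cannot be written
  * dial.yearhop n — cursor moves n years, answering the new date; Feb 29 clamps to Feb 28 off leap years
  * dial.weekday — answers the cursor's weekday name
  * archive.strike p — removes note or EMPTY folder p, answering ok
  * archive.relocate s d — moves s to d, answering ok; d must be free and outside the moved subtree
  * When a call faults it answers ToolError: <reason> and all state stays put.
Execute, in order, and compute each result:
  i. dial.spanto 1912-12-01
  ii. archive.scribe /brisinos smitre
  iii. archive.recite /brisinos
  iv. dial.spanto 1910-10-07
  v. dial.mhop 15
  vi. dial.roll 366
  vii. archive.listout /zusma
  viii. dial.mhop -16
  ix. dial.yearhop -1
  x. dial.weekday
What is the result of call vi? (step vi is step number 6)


Answer: 1914-02-28

Derivation:
% spanto 1912-12-01
  370
% scribe /brisinos smitre
  created
% recite /brisinos
  smitre
% spanto 1910-10-07
  -416
% mhop 15
  1913-02-27
% roll 366
  1914-02-28
% listout /zusma
  [jewa]
% mhop -16
  1912-10-28
% yearhop -1
  1911-10-28
% weekday
  Saturday


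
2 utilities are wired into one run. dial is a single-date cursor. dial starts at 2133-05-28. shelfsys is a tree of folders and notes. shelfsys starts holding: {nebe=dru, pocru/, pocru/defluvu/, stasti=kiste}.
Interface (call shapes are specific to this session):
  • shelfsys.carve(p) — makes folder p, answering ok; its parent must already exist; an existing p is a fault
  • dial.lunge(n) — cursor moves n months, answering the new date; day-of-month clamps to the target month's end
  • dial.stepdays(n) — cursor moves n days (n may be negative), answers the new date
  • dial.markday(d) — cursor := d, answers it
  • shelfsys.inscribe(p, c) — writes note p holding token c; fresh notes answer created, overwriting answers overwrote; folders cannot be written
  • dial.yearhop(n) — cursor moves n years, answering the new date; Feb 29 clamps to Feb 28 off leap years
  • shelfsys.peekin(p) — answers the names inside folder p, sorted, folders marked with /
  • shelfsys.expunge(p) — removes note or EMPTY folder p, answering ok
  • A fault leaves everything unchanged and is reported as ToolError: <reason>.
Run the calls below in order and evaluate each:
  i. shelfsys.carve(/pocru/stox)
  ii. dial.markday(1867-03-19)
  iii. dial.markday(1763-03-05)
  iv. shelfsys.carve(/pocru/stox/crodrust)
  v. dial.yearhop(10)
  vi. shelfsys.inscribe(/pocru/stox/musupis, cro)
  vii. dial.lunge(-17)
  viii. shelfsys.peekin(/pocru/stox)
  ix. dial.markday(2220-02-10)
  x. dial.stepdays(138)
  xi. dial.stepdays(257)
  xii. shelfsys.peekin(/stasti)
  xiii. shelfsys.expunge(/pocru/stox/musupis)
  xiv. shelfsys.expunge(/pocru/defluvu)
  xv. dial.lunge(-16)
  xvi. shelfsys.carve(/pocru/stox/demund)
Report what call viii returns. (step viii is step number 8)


Answer: [crodrust/, musupis]

Derivation:
~$ carve p: /pocru/stox
  ok
~$ markday d: 1867-03-19
  1867-03-19
~$ markday d: 1763-03-05
  1763-03-05
~$ carve p: /pocru/stox/crodrust
  ok
~$ yearhop n: 10
  1773-03-05
~$ inscribe p: /pocru/stox/musupis c: cro
  created
~$ lunge n: -17
  1771-10-05
~$ peekin p: /pocru/stox
  [crodrust/, musupis]
~$ markday d: 2220-02-10
  2220-02-10
~$ stepdays n: 138
  2220-06-27
~$ stepdays n: 257
  2221-03-11
~$ peekin p: /stasti
  ToolError: not a directory
~$ expunge p: /pocru/stox/musupis
  ok
~$ expunge p: /pocru/defluvu
  ok
~$ lunge n: -16
  2219-11-11
~$ carve p: /pocru/stox/demund
  ok


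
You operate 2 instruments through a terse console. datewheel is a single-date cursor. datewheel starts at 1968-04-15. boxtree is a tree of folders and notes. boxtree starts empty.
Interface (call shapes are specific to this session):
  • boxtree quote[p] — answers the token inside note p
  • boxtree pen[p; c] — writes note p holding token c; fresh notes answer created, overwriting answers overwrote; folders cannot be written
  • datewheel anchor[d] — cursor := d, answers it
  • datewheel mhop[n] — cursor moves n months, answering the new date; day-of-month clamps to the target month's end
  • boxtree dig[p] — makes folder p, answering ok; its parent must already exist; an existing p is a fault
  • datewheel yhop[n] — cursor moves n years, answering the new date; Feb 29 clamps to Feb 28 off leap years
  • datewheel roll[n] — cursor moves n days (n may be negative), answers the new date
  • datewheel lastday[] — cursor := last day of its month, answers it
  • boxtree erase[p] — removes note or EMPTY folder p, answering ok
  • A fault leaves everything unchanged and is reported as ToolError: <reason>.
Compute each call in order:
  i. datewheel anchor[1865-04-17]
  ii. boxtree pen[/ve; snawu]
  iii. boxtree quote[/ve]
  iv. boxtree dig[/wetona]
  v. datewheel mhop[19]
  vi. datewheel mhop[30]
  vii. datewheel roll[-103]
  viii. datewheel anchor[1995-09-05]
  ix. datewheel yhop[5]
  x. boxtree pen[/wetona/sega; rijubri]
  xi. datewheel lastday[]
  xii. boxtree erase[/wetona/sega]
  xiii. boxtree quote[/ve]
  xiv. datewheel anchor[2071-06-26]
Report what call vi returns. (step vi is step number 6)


! datewheel anchor(d: 1865-04-17) == 1865-04-17
! boxtree pen(p: /ve, c: snawu) == created
! boxtree quote(p: /ve) == snawu
! boxtree dig(p: /wetona) == ok
! datewheel mhop(n: 19) == 1866-11-17
! datewheel mhop(n: 30) == 1869-05-17
! datewheel roll(n: -103) == 1869-02-03
! datewheel anchor(d: 1995-09-05) == 1995-09-05
! datewheel yhop(n: 5) == 2000-09-05
! boxtree pen(p: /wetona/sega, c: rijubri) == created
! datewheel lastday() == 2000-09-30
! boxtree erase(p: /wetona/sega) == ok
! boxtree quote(p: /ve) == snawu
! datewheel anchor(d: 2071-06-26) == 2071-06-26

Answer: 1869-05-17


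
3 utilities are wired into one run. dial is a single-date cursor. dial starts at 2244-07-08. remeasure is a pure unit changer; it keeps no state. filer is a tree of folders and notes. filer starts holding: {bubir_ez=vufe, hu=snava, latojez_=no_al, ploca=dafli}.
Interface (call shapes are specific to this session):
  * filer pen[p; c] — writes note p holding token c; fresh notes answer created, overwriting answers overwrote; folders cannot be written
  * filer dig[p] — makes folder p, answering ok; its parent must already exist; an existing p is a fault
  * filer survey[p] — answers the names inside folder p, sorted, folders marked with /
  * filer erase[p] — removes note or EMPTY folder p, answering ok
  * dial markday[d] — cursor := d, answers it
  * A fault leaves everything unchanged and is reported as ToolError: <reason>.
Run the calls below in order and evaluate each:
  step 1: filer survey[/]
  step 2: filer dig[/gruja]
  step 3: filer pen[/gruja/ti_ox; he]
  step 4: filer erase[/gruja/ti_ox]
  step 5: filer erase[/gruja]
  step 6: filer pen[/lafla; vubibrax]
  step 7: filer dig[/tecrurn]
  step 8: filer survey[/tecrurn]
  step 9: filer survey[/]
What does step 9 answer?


→ filer survey(p='/')
← [bubir_ez, hu, latojez_, ploca]
→ filer dig(p='/gruja')
← ok
→ filer pen(p='/gruja/ti_ox', c='he')
← created
→ filer erase(p='/gruja/ti_ox')
← ok
→ filer erase(p='/gruja')
← ok
→ filer pen(p='/lafla', c='vubibrax')
← created
→ filer dig(p='/tecrurn')
← ok
→ filer survey(p='/tecrurn')
← []
→ filer survey(p='/')
← [bubir_ez, hu, lafla, latojez_, ploca, tecrurn/]

Answer: [bubir_ez, hu, lafla, latojez_, ploca, tecrurn/]


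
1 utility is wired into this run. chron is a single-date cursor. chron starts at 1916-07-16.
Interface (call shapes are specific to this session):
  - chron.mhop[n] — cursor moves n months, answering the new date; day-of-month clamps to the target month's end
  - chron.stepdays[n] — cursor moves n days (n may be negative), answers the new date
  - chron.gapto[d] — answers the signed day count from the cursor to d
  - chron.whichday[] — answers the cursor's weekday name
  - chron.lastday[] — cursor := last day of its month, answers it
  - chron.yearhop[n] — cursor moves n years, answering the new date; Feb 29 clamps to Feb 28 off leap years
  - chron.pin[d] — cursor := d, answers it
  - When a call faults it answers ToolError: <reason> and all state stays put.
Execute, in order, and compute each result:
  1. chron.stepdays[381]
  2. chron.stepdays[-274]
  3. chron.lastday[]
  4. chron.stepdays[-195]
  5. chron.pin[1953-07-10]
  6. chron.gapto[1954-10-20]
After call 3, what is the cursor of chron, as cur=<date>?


% stepdays n='381'
:: 1917-08-01
% stepdays n='-274'
:: 1916-10-31
% lastday
:: 1916-10-31
% stepdays n='-195'
:: 1916-04-19
% pin d='1953-07-10'
:: 1953-07-10
% gapto d='1954-10-20'
:: 467

Answer: cur=1916-10-31


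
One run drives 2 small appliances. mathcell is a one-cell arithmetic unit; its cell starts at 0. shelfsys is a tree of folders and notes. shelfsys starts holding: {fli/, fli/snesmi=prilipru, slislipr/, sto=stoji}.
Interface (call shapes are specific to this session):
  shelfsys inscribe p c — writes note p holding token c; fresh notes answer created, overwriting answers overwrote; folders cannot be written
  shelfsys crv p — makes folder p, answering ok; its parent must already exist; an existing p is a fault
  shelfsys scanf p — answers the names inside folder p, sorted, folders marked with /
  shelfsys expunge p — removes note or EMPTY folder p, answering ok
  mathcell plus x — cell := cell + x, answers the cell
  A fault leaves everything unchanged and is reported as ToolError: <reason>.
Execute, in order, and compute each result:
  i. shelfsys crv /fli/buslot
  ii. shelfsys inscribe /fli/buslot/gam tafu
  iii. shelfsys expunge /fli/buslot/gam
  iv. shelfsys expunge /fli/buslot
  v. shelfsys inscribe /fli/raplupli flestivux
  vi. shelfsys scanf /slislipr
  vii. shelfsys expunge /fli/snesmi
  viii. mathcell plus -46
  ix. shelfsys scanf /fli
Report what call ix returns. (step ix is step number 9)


Then shelfsys crv on p=/fli/buslot, yielding ok.
Invoking shelfsys inscribe on p=/fli/buslot/gam, c=tafu, and observe created.
I invoke shelfsys expunge on p=/fli/buslot/gam, which returns ok.
I try shelfsys expunge on p=/fli/buslot, and see ok.
I call shelfsys inscribe on p=/fli/raplupli, c=flestivux, and get created.
I call shelfsys scanf on p=/slislipr, and observe [].
Then shelfsys expunge on p=/fli/snesmi, and see ok.
Using mathcell plus on x=-46, and see -46.
Now I run shelfsys scanf on p=/fli, → [raplupli].

Answer: [raplupli]


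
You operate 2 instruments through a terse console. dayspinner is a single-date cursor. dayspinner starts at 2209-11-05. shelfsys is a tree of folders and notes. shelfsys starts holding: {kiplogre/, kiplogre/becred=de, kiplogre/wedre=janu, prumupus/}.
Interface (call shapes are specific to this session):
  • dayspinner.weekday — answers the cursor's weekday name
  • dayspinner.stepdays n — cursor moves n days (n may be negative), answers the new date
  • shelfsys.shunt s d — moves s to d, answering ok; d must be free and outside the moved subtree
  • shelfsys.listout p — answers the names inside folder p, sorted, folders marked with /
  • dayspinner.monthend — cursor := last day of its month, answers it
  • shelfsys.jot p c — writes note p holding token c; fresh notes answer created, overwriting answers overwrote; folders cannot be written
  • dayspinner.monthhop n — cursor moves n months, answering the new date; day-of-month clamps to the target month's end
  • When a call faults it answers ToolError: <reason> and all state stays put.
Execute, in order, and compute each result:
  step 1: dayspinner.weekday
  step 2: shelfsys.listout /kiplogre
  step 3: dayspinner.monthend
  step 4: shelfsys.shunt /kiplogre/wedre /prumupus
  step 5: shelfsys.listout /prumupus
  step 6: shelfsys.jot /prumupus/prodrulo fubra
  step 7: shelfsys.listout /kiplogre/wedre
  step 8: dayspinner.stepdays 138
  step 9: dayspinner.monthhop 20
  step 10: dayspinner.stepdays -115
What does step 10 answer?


Answer: 2211-08-24

Derivation:
! dayspinner.weekday() : Sunday
! shelfsys.listout(p: /kiplogre) : [becred, wedre]
! dayspinner.monthend() : 2209-11-30
! shelfsys.shunt(s: /kiplogre/wedre, d: /prumupus) : ToolError: exists
! shelfsys.listout(p: /prumupus) : []
! shelfsys.jot(p: /prumupus/prodrulo, c: fubra) : created
! shelfsys.listout(p: /kiplogre/wedre) : ToolError: not a directory
! dayspinner.stepdays(n: 138) : 2210-04-17
! dayspinner.monthhop(n: 20) : 2211-12-17
! dayspinner.stepdays(n: -115) : 2211-08-24


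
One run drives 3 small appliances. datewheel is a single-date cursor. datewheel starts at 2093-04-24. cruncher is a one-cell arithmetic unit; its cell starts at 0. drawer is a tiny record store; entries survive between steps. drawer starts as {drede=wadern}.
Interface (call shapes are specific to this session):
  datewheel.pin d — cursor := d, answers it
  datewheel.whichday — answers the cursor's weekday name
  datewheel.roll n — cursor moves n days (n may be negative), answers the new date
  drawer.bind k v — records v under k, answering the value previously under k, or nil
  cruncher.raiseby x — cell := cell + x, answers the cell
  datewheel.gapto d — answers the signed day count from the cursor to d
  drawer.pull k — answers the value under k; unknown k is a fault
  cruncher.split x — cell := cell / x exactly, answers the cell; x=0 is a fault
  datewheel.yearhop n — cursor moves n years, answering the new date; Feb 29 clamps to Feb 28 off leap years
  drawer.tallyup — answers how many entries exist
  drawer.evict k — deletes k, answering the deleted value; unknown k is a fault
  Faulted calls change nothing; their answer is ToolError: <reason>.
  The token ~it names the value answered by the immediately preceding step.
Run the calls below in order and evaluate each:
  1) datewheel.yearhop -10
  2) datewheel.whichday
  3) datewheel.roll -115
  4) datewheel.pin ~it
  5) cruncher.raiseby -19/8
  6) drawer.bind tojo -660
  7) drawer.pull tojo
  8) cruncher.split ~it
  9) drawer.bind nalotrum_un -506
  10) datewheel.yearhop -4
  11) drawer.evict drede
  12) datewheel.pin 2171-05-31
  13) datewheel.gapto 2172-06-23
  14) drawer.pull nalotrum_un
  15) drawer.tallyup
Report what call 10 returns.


I run datewheel.yearhop on n: -10, which returns 2083-04-24.
Next I call datewheel.whichday(), and see Saturday.
Next I call datewheel.roll on n: -115, → 2082-12-30.
I try datewheel.pin on d: ~it, and get 2082-12-30.
Invoking cruncher.raiseby on x: -19/8, and get -19/8.
Using drawer.bind on k: tojo, v: -660, → nil.
Using drawer.pull on k: tojo, and observe -660.
I use cruncher.split on x: ~it, and get 19/5280.
I use drawer.bind on k: nalotrum_un, v: -506, and get nil.
Next I call datewheel.yearhop on n: -4, which returns 2078-12-30.
I run drawer.evict on k: drede, and observe wadern.
I call datewheel.pin on d: 2171-05-31, which returns 2171-05-31.
Calling datewheel.gapto on d: 2172-06-23: 389.
I run drawer.pull on k: nalotrum_un, and get -506.
I call drawer.tallyup(), and see 2.

Answer: 2078-12-30


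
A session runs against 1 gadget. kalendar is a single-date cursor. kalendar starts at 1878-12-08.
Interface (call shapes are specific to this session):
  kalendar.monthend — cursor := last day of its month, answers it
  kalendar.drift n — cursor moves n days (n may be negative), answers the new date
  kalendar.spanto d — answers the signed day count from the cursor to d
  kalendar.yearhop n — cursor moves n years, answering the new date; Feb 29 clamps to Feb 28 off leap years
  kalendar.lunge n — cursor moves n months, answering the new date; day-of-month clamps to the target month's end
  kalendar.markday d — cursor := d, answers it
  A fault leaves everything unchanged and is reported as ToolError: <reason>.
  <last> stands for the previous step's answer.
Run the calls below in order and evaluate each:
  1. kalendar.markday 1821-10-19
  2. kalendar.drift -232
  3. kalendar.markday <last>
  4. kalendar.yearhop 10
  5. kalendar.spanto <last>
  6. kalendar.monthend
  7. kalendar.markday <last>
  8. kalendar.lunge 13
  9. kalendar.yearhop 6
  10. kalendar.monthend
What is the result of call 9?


Answer: 1838-04-30

Derivation:
! 1. kalendar.markday(d→1821-10-19) -> 1821-10-19
! 2. kalendar.drift(n→-232) -> 1821-03-01
! 3. kalendar.markday(d→<last>) -> 1821-03-01
! 4. kalendar.yearhop(n→10) -> 1831-03-01
! 5. kalendar.spanto(d→<last>) -> 0
! 6. kalendar.monthend() -> 1831-03-31
! 7. kalendar.markday(d→<last>) -> 1831-03-31
! 8. kalendar.lunge(n→13) -> 1832-04-30
! 9. kalendar.yearhop(n→6) -> 1838-04-30
! 10. kalendar.monthend() -> 1838-04-30


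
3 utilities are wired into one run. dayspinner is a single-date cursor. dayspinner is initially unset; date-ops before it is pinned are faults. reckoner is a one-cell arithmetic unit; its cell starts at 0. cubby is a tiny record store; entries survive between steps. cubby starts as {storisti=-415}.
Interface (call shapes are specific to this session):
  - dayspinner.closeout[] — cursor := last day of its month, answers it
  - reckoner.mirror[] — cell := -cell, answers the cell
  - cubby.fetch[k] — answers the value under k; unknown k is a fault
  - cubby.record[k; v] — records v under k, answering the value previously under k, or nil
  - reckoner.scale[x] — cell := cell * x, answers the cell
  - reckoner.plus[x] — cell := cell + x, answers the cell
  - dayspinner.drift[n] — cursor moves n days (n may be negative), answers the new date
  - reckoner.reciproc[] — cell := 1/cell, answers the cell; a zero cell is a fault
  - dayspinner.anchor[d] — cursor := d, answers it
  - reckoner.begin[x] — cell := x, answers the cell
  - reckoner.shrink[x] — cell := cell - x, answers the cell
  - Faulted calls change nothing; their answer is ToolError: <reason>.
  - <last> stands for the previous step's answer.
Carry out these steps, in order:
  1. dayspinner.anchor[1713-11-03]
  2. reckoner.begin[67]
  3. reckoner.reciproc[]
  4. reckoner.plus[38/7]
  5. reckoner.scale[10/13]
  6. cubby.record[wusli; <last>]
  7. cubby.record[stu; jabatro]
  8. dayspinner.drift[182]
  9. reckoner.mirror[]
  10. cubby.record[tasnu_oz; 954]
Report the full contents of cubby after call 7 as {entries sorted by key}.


Answer: {storisti=-415, stu=jabatro, wusli=25530/6097}

Derivation:
! 1. anchor(d=1713-11-03) -> 1713-11-03
! 2. begin(x=67) -> 67
! 3. reciproc() -> 1/67
! 4. plus(x=38/7) -> 2553/469
! 5. scale(x=10/13) -> 25530/6097
! 6. record(k=wusli, v=<last>) -> nil
! 7. record(k=stu, v=jabatro) -> nil
! 8. drift(n=182) -> 1714-05-04
! 9. mirror() -> -25530/6097
! 10. record(k=tasnu_oz, v=954) -> nil


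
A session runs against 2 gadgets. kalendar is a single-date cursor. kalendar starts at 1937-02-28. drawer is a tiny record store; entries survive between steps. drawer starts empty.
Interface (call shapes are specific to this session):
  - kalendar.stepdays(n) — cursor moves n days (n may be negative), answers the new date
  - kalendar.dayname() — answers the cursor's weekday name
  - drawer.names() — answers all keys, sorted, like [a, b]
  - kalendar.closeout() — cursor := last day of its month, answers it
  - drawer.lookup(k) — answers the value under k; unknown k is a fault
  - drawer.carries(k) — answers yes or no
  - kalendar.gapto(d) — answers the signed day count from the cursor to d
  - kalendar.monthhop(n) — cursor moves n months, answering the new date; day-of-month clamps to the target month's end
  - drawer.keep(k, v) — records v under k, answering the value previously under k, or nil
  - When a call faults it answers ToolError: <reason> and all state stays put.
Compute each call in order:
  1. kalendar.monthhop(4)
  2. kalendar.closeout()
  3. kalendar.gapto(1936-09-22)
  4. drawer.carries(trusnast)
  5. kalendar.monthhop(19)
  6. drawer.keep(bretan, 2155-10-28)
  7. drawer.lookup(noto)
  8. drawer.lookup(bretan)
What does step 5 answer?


Answer: 1939-01-30

Derivation:
Using monthhop passing n→4, and observe 1937-06-28.
Next I call closeout(): 1937-06-30.
I call gapto passing d→1936-09-22: -281.
Then carries passing k→trusnast, yielding no.
Calling monthhop passing n→19, giving 1939-01-30.
Using keep passing k→bretan, v→2155-10-28, — result: nil.
I run lookup passing k→noto, and get ToolError: no such key noto.
I try lookup passing k→bretan, → 2155-10-28.


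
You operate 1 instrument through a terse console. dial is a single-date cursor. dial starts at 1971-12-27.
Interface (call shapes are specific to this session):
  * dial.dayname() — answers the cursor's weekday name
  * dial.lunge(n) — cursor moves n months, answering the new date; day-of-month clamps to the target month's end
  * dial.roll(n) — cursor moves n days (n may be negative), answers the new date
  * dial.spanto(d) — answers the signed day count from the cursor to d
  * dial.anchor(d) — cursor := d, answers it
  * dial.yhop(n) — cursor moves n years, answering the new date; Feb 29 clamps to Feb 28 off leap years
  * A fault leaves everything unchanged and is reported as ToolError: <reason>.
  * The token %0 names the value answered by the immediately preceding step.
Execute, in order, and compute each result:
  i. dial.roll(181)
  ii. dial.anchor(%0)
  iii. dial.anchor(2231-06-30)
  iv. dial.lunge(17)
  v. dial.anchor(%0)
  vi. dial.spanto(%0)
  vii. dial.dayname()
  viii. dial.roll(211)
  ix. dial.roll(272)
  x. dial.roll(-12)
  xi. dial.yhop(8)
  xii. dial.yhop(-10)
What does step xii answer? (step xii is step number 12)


// 1. dial.roll(n=181) ~> 1972-06-25
// 2. dial.anchor(d=%0) ~> 1972-06-25
// 3. dial.anchor(d=2231-06-30) ~> 2231-06-30
// 4. dial.lunge(n=17) ~> 2232-11-30
// 5. dial.anchor(d=%0) ~> 2232-11-30
// 6. dial.spanto(d=%0) ~> 0
// 7. dial.dayname() ~> Friday
// 8. dial.roll(n=211) ~> 2233-06-29
// 9. dial.roll(n=272) ~> 2234-03-28
// 10. dial.roll(n=-12) ~> 2234-03-16
// 11. dial.yhop(n=8) ~> 2242-03-16
// 12. dial.yhop(n=-10) ~> 2232-03-16

Answer: 2232-03-16


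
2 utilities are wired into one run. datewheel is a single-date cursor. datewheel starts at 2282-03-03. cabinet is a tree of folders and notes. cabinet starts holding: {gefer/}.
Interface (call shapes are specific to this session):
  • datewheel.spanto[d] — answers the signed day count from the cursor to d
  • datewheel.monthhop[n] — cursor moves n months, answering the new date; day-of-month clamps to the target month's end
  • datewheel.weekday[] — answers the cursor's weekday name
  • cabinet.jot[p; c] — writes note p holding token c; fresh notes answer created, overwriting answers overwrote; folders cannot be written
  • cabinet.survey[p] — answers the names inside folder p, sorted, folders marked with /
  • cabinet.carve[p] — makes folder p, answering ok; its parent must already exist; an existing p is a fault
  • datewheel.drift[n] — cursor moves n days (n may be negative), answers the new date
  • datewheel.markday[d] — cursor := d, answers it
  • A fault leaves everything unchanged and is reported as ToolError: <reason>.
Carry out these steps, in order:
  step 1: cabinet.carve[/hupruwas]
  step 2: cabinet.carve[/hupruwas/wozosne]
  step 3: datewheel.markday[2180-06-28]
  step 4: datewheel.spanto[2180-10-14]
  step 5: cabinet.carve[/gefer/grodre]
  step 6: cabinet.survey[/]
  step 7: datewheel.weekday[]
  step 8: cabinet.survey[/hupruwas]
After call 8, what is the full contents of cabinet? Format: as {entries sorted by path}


Answer: {gefer/, gefer/grodre/, hupruwas/, hupruwas/wozosne/}

Derivation:
>> carve(p→/hupruwas)
<< ok
>> carve(p→/hupruwas/wozosne)
<< ok
>> markday(d→2180-06-28)
<< 2180-06-28
>> spanto(d→2180-10-14)
<< 108
>> carve(p→/gefer/grodre)
<< ok
>> survey(p→/)
<< [gefer/, hupruwas/]
>> weekday()
<< Wednesday
>> survey(p→/hupruwas)
<< [wozosne/]


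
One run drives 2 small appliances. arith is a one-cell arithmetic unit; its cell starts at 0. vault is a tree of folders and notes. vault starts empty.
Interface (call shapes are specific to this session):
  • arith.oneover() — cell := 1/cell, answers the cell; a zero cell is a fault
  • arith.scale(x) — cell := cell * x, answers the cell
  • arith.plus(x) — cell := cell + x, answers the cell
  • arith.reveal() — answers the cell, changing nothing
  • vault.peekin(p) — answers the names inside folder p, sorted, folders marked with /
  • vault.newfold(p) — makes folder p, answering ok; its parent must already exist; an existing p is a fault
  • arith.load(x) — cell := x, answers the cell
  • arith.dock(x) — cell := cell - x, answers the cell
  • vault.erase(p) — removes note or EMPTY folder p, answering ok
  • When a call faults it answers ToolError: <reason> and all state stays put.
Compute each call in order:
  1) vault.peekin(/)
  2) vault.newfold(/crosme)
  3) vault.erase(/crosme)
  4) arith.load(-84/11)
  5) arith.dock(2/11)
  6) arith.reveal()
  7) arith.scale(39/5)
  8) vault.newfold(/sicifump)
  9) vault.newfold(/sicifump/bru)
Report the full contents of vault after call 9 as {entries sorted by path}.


Answer: {sicifump/, sicifump/bru/}

Derivation:
~$ peekin /
  []
~$ newfold /crosme
  ok
~$ erase /crosme
  ok
~$ load -84/11
  -84/11
~$ dock 2/11
  -86/11
~$ reveal
  -86/11
~$ scale 39/5
  -3354/55
~$ newfold /sicifump
  ok
~$ newfold /sicifump/bru
  ok
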